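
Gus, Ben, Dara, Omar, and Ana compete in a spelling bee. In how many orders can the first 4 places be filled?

This is an ordered selection of 4 from 5: P(5,4).
That gives 5 × 4 × 3 × 2 = 120.

120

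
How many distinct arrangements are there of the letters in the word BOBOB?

The 5 letters of BOBOB have repeats: B appearing 3 times and O appearing twice.
The number of distinct arrangements is 5!/(3!·2!) = 120/12 = 10.

10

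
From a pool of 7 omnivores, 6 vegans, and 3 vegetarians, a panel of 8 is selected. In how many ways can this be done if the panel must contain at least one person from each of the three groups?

Unrestricted: C(16,8) = 12870 ways to pick any 8 of the 16.
Selections missing a whole group: no omnivores → C(9,8) = 9; no vegans → C(10,8) = 45; no vegetarians → C(13,8) = 1287.
Add back selections omitting two groups (i.e. drawn from a single group): C(7,8) + C(6,8) + C(3,8) = 0.
By inclusion–exclusion: 12870 − 1341 + 0 = 11529.

11529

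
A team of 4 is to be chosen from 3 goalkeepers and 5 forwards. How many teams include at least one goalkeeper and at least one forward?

Unrestricted: C(8,4) = 70 ways to pick any 4 of the 8.
Subtract selections that omit an entire group: no goalkeepers → C(5,4) = 5; no forwards → C(3,4) = 0.
Both groups omitted at once is impossible, so 70 − 5 = 65.

65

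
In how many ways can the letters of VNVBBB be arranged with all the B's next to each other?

Treat the 3 copies of B as a single block. The multiset to arrange is then {BBB, N, V, V}, 4 items in all.
That gives (4)!/(2!) = 12 arrangements.

12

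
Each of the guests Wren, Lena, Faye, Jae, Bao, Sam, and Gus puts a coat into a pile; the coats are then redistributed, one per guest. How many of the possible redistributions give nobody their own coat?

Count assignments avoiding every fixed point. For any j of the 7 guests fixed to their own coat, the other 7−j can be arranged in (7−j)! ways.
By inclusion–exclusion this is Σ_{j=0}^{7} (−1)^j C(7,j)·(7−j)!.
Computing: 5040 − 5040 + 2520 − 840 + 210 − 42 + 7 − 1 = 1854.

1854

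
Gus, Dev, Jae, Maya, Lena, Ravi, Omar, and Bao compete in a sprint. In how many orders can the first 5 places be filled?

There are 8 choices for 1st place, 7 for 2nd, and so on down to 4 for position 5.
That gives 8 × 7 × 6 × 5 × 4 = 6720.

6720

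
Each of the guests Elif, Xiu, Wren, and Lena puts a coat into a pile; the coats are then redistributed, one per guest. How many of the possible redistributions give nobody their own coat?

Let Aᵢ be the assignments in which guest i gets their own coat. We want the size of the complement of A₁∪…∪A_4.
By inclusion–exclusion this is Σ_{j=0}^{4} (−1)^j C(4,j)·(4−j)!.
Computing: 24 − 24 + 12 − 4 + 1 = 9.

9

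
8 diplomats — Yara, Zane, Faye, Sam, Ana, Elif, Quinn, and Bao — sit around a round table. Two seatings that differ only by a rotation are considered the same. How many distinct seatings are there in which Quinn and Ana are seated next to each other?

Glue Quinn and Ana into a block (2 internal orders). Seating 7 units around a circle gives (6)! arrangements.
So 2 × (6)! = 2 × 720 = 1440.

1440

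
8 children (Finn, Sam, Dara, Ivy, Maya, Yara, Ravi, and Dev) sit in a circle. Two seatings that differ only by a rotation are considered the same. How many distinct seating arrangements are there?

Seat Finn anywhere (absorbing the rotational symmetry), then permute the other 7: (7)! = 5040.

5040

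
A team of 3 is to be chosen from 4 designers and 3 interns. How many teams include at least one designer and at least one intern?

30

Unrestricted: C(7,3) = 35 ways to pick any 3 of the 7.
Subtract selections that omit an entire group: no designers → C(3,3) = 1; no interns → C(4,3) = 4.
Both groups omitted at once is impossible, so 35 − 5 = 30.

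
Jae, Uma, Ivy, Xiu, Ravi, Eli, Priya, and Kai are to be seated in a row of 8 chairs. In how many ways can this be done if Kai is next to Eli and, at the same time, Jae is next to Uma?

Treat {Kai,Eli} as one block (2 orders) and {Jae,Uma} as another (2 orders).
That leaves 6 units to arrange: 2 × 2 × 6! = 4 × 720 = 2880.

2880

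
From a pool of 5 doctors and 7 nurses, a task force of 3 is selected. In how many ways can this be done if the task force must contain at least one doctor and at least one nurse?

With no constraint there are C(12,3) = 220 possible selections.
Selections missing a whole group: no doctors → C(7,3) = 35; no nurses → C(5,3) = 10.
Both groups omitted at once is impossible, so 220 − 45 = 175.

175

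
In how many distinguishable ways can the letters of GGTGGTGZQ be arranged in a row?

1512

Letter multiplicities in GGTGGTGZQ: G×5, Q×1, T×2, Z×1.
Dividing 9! = 362880 by 5!·2! = 240 for the repeated letters gives 1512.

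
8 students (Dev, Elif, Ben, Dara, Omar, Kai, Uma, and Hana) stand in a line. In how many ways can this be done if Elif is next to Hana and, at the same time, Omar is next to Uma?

2880

Treat {Elif,Hana} as one block (2 orders) and {Omar,Uma} as another (2 orders).
That leaves 6 units to arrange: 2 × 2 × 6! = 4 × 720 = 2880.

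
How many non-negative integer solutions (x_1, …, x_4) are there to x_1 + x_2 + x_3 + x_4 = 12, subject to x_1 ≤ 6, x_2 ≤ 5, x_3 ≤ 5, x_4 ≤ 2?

62

Without the upper bounds there are C(15,3) = 455 ways to split 12 among 4 variables.
Subtract solutions that violate a single cap (substitute x_i' = x_i − (cap_i+1)): x_1 ≥ 7 gives C(8,3) = 56; x_2 ≥ 6 gives C(9,3) = 84; x_3 ≥ 6 gives C(9,3) = 84; x_4 ≥ 3 gives C(12,3) = 220. Together 444.
Add back pairs where two caps are both exceeded: 0 + 0 + 10 + 1 + 20 + 20 = 51.
By inclusion–exclusion the count is 455 − 444 + 51 = 62.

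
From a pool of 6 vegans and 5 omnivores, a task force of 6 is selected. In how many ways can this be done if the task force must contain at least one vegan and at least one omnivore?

Unrestricted: C(11,6) = 462 ways to pick any 6 of the 11.
Selections missing a whole group: no vegans → C(5,6) = 0; no omnivores → C(6,6) = 1.
Both groups omitted at once is impossible, so 462 − 1 = 461.

461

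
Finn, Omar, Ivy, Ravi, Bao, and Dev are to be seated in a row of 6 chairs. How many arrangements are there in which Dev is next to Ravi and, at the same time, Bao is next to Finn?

96

Treat {Dev,Ravi} as one block (2 orders) and {Bao,Finn} as another (2 orders).
That leaves 4 units to arrange: 2 × 2 × 4! = 4 × 24 = 96.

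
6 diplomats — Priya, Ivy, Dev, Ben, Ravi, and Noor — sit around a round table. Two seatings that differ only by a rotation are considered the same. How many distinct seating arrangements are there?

120

Seat Priya anywhere (absorbing the rotational symmetry), then permute the other 5: (5)! = 120.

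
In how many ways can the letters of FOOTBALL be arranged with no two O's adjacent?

7560

There are 8!/(2!·2!) = 10080 arrangements of FOOTBALL in total.
Arrangements with the O's together: treat OO as one letter, giving (7)!/(2!) = 2520.
Hence 10080 − 2520 = 7560.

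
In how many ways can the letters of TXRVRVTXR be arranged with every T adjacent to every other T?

1680

Treat the 2 copies of T as a single block. The multiset to arrange is then {TT, R, R, R, V, V, X, X}, 8 items in all.
That gives (8)!/(3!·2!·2!) = 1680 arrangements.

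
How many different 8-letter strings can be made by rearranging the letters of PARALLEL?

Letter multiplicities in PARALLEL: A×2, E×1, L×3, P×1, R×1.
The number of distinct arrangements is 8!/(3!·2!) = 40320/12 = 3360.

3360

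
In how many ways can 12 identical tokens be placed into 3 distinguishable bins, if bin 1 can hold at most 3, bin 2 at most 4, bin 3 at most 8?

10

Without the upper bounds there are C(14,2) = 91 ways to split 12 among 3 bins.
Subtract solutions that violate a single cap (substitute x_i' = x_i − (cap_i+1)): x_1 ≥ 4 gives C(10,2) = 45; x_2 ≥ 5 gives C(9,2) = 36; x_3 ≥ 9 gives C(5,2) = 10. Together 91.
Add back pairs where two caps are both exceeded: 10 + 0 + 0 = 10.
By inclusion–exclusion the count is 91 − 91 + 10 = 10.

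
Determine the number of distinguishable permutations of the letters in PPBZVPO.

The 7 letters of PPBZVPO have repeats: P appearing 3 times.
Dividing 7! = 5040 by 3! = 6 for the repeated letters gives 840.

840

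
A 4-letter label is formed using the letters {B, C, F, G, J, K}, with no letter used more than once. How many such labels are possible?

Choose and order 4 of the 6 symbols: the first letter has 6 options, the next 5, then 4, 3.
6 × 5 × 4 × 3 = 360.

360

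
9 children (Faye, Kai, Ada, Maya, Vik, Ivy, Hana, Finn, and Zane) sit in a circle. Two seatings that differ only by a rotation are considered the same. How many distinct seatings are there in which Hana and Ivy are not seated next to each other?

30240

All circular seatings of 9 people number (8)! = 40320.
Those with Hana next to Ivy: fuse the pair into one unit and seat 8 units around a circle — 2·(7)! = 10080.
Subtracting, 40320 − 10080 = 30240.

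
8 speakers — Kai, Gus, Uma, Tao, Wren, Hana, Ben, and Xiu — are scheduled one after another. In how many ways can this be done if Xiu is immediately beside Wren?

10080

Treat {Xiu, Wren} as a single unit. There are 7 units to order, and the pair itself can be ordered 2 ways.
That gives 2 × 7! = 2 × 5040 = 10080.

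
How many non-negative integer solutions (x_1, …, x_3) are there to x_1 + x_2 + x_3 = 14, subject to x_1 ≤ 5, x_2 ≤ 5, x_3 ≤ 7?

Without the upper bounds there are C(16,2) = 120 ways to split 14 among 3 variables.
Subtract solutions that violate a single cap (substitute x_i' = x_i − (cap_i+1)): x_1 ≥ 6 gives C(10,2) = 45; x_2 ≥ 6 gives C(10,2) = 45; x_3 ≥ 8 gives C(8,2) = 28. Together 118.
Add back pairs where two caps are both exceeded: 6 + 1 + 1 = 8.
By inclusion–exclusion the count is 120 − 118 + 8 = 10.

10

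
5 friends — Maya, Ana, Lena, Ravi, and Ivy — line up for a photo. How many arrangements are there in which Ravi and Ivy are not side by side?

72

There are 5! = 120 arrangements in all. If Ravi and Ivy are adjacent, merging them into one block gives 2·(4)! = 48 arrangements.
So 120 − 48 = 72 arrangements keep them apart.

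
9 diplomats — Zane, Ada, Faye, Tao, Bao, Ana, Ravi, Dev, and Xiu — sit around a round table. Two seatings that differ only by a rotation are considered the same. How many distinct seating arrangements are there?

40320

Seat Zane anywhere (absorbing the rotational symmetry), then permute the other 8: (8)! = 40320.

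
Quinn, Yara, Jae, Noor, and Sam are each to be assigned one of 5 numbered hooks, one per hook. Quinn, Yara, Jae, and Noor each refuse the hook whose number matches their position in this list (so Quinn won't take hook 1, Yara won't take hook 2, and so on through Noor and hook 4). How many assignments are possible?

Let Aᵢ (for 1 ≤ i ≤ 4) be the placements that put person i in their forbidden hook. Any j of these fix j positions, leaving (5−j)! ways to fill the rest, and there are C(4,j) ways to pick which j.
By inclusion–exclusion, the number of valid placements is Σ_{j=0}^{4} (−1)^j C(4,j)·(5−j)!.
Computing: 120 − 96 + 36 − 8 + 1 = 53.

53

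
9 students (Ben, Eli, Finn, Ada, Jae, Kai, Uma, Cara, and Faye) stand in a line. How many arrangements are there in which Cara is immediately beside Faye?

80640

Treat {Cara, Faye} as a single unit. There are 8 units to order, and the pair itself can be ordered 2 ways.
That gives 2 × 8! = 2 × 40320 = 80640.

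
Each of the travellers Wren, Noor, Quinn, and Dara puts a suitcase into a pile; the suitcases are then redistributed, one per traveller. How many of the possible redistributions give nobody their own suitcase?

Let Aᵢ be the assignments in which traveller i gets their own suitcase. We want the size of the complement of A₁∪…∪A_4.
By inclusion–exclusion this is Σ_{j=0}^{4} (−1)^j C(4,j)·(4−j)!.
Computing: 24 − 24 + 12 − 4 + 1 = 9.

9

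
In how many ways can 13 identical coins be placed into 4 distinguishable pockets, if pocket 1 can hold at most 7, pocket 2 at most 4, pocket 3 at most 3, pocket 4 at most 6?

89

Ignoring the caps, the number of non-negative solutions to x_1+…+x_4 = 13 is C(16,3) = 560.
Subtract solutions that violate a single cap (substitute x_i' = x_i − (cap_i+1)): x_1 ≥ 8 gives C(8,3) = 56; x_2 ≥ 5 gives C(11,3) = 165; x_3 ≥ 4 gives C(12,3) = 220; x_4 ≥ 7 gives C(9,3) = 84. Together 525.
Add back pairs where two caps are both exceeded: 1 + 4 + 0 + 35 + 4 + 10 = 54.
By inclusion–exclusion the count is 560 − 525 + 54 = 89.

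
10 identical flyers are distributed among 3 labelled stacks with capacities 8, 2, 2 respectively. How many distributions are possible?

6

Without the upper bounds there are C(12,2) = 66 ways to split 10 among 3 stacks.
Subtract solutions that violate a single cap (substitute x_i' = x_i − (cap_i+1)): x_1 ≥ 9 gives C(3,2) = 3; x_2 ≥ 3 gives C(9,2) = 36; x_3 ≥ 3 gives C(9,2) = 36. Together 75.
Add back pairs where two caps are both exceeded: 0 + 0 + 15 = 15.
By inclusion–exclusion the count is 66 − 75 + 15 = 6.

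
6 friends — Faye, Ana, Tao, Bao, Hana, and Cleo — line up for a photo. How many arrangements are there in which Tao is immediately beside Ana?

Treat {Tao, Ana} as a single unit. There are 5 units to order, and the pair itself can be ordered 2 ways.
That gives 2 × 5! = 2 × 120 = 240.

240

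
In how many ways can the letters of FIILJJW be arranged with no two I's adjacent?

900

Total arrangements of FIILJJW: 7!/(2!·2!) = 1260.
If the two I's are adjacent, glue them into one block, leaving 6 items to arrange: (6)!/(2!) = 360 ways.
Subtracting, 1260 − 360 = 900 arrangements keep the I's apart.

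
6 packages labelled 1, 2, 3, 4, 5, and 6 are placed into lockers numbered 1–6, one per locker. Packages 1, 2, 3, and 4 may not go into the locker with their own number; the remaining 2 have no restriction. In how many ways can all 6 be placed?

Let Aᵢ (for 1 ≤ i ≤ 4) be the placements that put package i in its forbidden locker. Any j of these fix j positions, leaving (6−j)! ways to fill the rest, and there are C(4,j) ways to pick which j.
By inclusion–exclusion, the number of valid placements is Σ_{j=0}^{4} (−1)^j C(4,j)·(6−j)!.
Computing: 720 − 480 + 144 − 24 + 2 = 362.

362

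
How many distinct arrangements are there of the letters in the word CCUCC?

5

The 5 letters of CCUCC have repeats: C appearing 4 times.
The number of distinct arrangements is 5!/(4!) = 120/24 = 5.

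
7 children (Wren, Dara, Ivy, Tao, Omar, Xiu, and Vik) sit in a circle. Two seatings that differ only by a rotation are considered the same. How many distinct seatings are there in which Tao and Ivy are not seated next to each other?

480

Without the restriction there are (6)! = 720 seatings.
Those with Tao next to Ivy: fuse the pair into one unit and seat 6 units around a circle — 2·(5)! = 240.
Subtracting, 720 − 240 = 480.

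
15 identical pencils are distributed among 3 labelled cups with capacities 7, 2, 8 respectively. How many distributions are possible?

6

Ignoring the caps, the number of non-negative solutions to x_1+…+x_3 = 15 is C(17,2) = 136.
Subtract solutions that violate a single cap (substitute x_i' = x_i − (cap_i+1)): x_1 ≥ 8 gives C(9,2) = 36; x_2 ≥ 3 gives C(14,2) = 91; x_3 ≥ 9 gives C(8,2) = 28. Together 155.
Add back pairs where two caps are both exceeded: 15 + 0 + 10 = 25.
By inclusion–exclusion the count is 136 − 155 + 25 = 6.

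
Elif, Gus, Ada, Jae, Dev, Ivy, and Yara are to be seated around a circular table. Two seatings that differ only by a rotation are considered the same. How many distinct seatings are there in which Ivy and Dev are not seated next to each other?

480

All circular seatings of 7 people number (6)! = 720.
Those with Ivy next to Dev: fuse the pair into one unit and seat 6 units around a circle — 2·(5)! = 240.
Subtracting, 720 − 240 = 480.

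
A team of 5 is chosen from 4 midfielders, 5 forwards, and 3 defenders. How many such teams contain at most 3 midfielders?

784

Split by how many midfielders are chosen (0 through 3).
Sum: C(4,0)·C(8,5) + C(4,1)·C(8,4) + C(4,2)·C(8,3) + C(4,3)·C(8,2) = 56 + 280 + 336 + 112 = 784.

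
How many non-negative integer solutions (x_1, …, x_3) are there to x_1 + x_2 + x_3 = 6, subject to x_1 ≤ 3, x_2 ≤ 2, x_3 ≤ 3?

Ignoring the caps, the number of non-negative solutions to x_1+…+x_3 = 6 is C(8,2) = 28.
Subtract solutions that violate a single cap (substitute x_i' = x_i − (cap_i+1)): x_1 ≥ 4 gives C(4,2) = 6; x_2 ≥ 3 gives C(5,2) = 10; x_3 ≥ 4 gives C(4,2) = 6. Together 22.
No two caps can be exceeded simultaneously, so the pair terms are all 0.
By inclusion–exclusion the count is 28 − 22 + 0 = 6.

6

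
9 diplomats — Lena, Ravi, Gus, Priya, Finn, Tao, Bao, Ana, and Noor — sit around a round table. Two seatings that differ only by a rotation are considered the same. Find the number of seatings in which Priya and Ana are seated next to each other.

Glue Priya and Ana into a block (2 internal orders). Seating 8 units around a circle gives (7)! arrangements.
So 2 × (7)! = 2 × 5040 = 10080.

10080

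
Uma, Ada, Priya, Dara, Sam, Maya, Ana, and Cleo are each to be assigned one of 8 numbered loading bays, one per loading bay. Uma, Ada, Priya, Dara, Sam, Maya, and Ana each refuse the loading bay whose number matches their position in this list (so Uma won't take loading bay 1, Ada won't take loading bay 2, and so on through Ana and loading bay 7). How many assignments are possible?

16687

Let Aᵢ (for 1 ≤ i ≤ 7) be the placements that put person i in their forbidden loading bay. Any j of these fix j positions, leaving (8−j)! ways to fill the rest, and there are C(7,j) ways to pick which j.
By inclusion–exclusion, the number of valid placements is Σ_{j=0}^{7} (−1)^j C(7,j)·(8−j)!.
Computing: 40320 − 35280 + 15120 − 4200 + 840 − 126 + 14 − 1 = 16687.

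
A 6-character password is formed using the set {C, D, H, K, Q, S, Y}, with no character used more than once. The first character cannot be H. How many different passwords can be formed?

The first character has 7−1 = 6 choices (anything except H).
The remaining 5 characters are filled from the other 6 symbols without repetition: 6 × 5 × 4 × 3 × 2 = 720.
Total: 6 × 720 = 4320.

4320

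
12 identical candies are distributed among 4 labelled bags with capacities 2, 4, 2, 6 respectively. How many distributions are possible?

10

Without the upper bounds there are C(15,3) = 455 ways to split 12 among 4 bags.
Subtract solutions that violate a single cap (substitute x_i' = x_i − (cap_i+1)): x_1 ≥ 3 gives C(12,3) = 220; x_2 ≥ 5 gives C(10,3) = 120; x_3 ≥ 3 gives C(12,3) = 220; x_4 ≥ 7 gives C(8,3) = 56. Together 616.
Add back pairs where two caps are both exceeded: 35 + 84 + 10 + 35 + 1 + 10 = 175.
Subtract triples: 4 + 0 + 0 + 0 = 4.
By inclusion–exclusion the count is 455 − 616 + 175 − 4 = 10.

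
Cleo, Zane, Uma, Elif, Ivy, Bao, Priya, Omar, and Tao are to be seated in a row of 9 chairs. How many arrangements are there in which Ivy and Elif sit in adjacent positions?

80640

Glue Ivy and Elif into one block (2 internal orders), leaving 8 units to arrange in a row.
So the count is 2·(8)! = 80640.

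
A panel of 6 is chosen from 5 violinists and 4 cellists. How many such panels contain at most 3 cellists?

Split by how many cellists are chosen (0 through 3).
Sum: C(4,0)·C(5,6) + C(4,1)·C(5,5) + C(4,2)·C(5,4) + C(4,3)·C(5,3) = 0 + 4 + 30 + 40 = 74.

74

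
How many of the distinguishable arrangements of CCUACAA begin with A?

Fix A in the first position and arrange the remaining 6 letters.
Those 6 letters have A appearing twice and C appearing 3 times, giving (6)!/(3!·2!) = 60.

60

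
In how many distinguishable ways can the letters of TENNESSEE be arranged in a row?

3780

TENNESSEE has 9 letters with E appearing 4 times, N appearing twice, and S appearing twice.
The number of distinct arrangements is 9!/(4!·2!·2!) = 362880/96 = 3780.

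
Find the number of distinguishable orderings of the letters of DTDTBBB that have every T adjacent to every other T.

60

Treat the 2 copies of T as a single block. The multiset to arrange is then {TT, B, B, B, D, D}, 6 items in all.
That gives (6)!/(3!·2!) = 60 arrangements.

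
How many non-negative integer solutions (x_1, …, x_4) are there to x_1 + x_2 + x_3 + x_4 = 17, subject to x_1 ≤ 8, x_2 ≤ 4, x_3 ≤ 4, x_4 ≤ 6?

54

By stars and bars, unrestricted non-negative solutions to x_1+…+x_4 = 17 number C(17+3,3) = 1140.
Subtract solutions that violate a single cap (substitute x_i' = x_i − (cap_i+1)): x_1 ≥ 9 gives C(11,3) = 165; x_2 ≥ 5 gives C(15,3) = 455; x_3 ≥ 5 gives C(15,3) = 455; x_4 ≥ 7 gives C(13,3) = 286. Together 1361.
Add back pairs where two caps are both exceeded: 20 + 20 + 4 + 120 + 56 + 56 = 276.
Subtract triples: 0 + 0 + 0 + 1 = 1.
By inclusion–exclusion the count is 1140 − 1361 + 276 − 1 = 54.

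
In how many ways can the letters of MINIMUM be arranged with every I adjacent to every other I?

Treat the 2 copies of I as a single block. The multiset to arrange is then {II, M, M, M, N, U}, 6 items in all.
That gives (6)!/(3!) = 120 arrangements.

120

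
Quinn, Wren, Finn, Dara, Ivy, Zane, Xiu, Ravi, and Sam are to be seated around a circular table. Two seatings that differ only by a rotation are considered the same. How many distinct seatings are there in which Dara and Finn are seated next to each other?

10080

Treat {Dara, Finn} as one unit (2 internal orders) and seat the resulting 8 units around the table: (7)! circular arrangements.
So 2 × (7)! = 2 × 5040 = 10080.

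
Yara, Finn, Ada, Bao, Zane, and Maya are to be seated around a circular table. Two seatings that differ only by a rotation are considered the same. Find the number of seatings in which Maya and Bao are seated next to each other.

48

Treat {Maya, Bao} as one unit (2 internal orders) and seat the resulting 5 units around the table: (4)! circular arrangements.
So 2 × (4)! = 2 × 24 = 48.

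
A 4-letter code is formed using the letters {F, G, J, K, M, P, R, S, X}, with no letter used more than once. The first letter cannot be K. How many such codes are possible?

2688

The first letter has 9−1 = 8 choices (anything except K).
The remaining 3 letters are filled from the other 8 symbols without repetition: 8 × 7 × 6 = 336.
Total: 8 × 336 = 2688.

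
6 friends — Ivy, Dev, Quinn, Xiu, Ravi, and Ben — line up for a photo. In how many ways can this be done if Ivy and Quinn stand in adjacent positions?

240

Glue Ivy and Quinn into one block (2 internal orders), leaving 5 units to arrange in a row.
So the count is 2·(5)! = 240.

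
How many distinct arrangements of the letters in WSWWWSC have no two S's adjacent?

75

Total arrangements of WSWWWSC: 7!/(4!·2!) = 105.
If the two S's are adjacent, glue them into one block, leaving 6 items to arrange: (6)!/(4!) = 30 ways.
Subtracting, 105 − 30 = 75 arrangements keep the S's apart.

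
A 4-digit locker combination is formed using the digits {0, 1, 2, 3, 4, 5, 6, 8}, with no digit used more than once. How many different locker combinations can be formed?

1680

This is a permutation of 4 out of 8: P(8,4) = 8!/4!.
8 × 7 × 6 × 5 = 1680.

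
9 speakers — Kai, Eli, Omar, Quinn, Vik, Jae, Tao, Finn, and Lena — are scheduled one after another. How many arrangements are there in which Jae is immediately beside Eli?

Glue Jae and Eli into one block (2 internal orders), leaving 8 units to arrange in a row.
So the count is 2·(8)! = 80640.

80640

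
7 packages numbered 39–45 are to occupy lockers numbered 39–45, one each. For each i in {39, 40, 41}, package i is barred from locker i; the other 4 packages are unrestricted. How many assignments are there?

3216

Let Aᵢ (for i ∈ {39, 40, 41}) be the placements that put package i in its forbidden locker. Any j of these fix j positions, leaving (7−j)! ways to fill the rest, and there are C(3,j) ways to pick which j.
By inclusion–exclusion, the number of valid placements is Σ_{j=0}^{3} (−1)^j C(3,j)·(7−j)!.
Computing: 5040 − 2160 + 360 − 24 = 3216.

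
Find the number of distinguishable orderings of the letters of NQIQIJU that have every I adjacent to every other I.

360

Treat the 2 copies of I as a single block. The multiset to arrange is then {II, J, N, Q, Q, U}, 6 items in all.
That gives (6)!/(2!) = 360 arrangements.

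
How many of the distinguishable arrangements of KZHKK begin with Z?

Fix Z in the first position and arrange the remaining 4 letters.
Those 4 letters have K appearing 3 times, giving (4)!/(3!) = 4.

4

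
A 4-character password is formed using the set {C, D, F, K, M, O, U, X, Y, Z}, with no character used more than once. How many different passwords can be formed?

With no repetition, fill the 4 characters in order: 10 choices, then 9, down to 7.
10 × 9 × 8 × 7 = 5040.

5040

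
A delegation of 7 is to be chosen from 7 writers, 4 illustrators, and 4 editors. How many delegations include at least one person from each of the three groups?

With no constraint there are C(15,7) = 6435 possible selections.
Subtract selections that omit an entire group: no writers → C(8,7) = 8; no illustrators → C(11,7) = 330; no editors → C(11,7) = 330.
Add back selections omitting two groups (i.e. drawn from a single group): C(7,7) + C(4,7) + C(4,7) = 1.
By inclusion–exclusion: 6435 − 668 + 1 = 5768.

5768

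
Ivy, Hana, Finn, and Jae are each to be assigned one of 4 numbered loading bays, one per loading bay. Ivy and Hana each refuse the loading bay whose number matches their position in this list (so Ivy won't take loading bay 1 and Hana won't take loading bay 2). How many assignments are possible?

Let Aᵢ (for i ∈ {1, 2}) be the placements that put person i in their forbidden loading bay. Any j of these fix j positions, leaving (4−j)! ways to fill the rest, and there are C(2,j) ways to pick which j.
By inclusion–exclusion, the number of valid placements is Σ_{j=0}^{2} (−1)^j C(2,j)·(4−j)!.
Computing: 24 − 12 + 2 = 14.

14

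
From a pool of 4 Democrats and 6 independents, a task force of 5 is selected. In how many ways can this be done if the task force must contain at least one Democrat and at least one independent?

246

Total 5-person selections from all 10: C(10,5) = 252.
Selections missing a whole group: no Democrats → C(6,5) = 6; no independents → C(4,5) = 0.
Both groups omitted at once is impossible, so 252 − 6 = 246.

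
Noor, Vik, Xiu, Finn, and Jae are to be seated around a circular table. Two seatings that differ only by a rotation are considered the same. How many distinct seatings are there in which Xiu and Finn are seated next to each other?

12

Treat {Xiu, Finn} as one unit (2 internal orders) and seat the resulting 4 units around the table: (3)! circular arrangements.
So 2 × (3)! = 2 × 6 = 12.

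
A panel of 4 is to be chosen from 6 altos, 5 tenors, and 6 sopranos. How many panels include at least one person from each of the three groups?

With no constraint there are C(17,4) = 2380 possible selections.
Selections missing a whole group: no altos → C(11,4) = 330; no tenors → C(12,4) = 495; no sopranos → C(11,4) = 330.
Add back selections omitting two groups (i.e. drawn from a single group): C(6,4) + C(5,4) + C(6,4) = 35.
By inclusion–exclusion: 2380 − 1155 + 35 = 1260.

1260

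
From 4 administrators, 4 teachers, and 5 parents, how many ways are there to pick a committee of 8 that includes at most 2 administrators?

Split by how many administrators are chosen (0 through 2).
Sum: C(4,0)·C(9,8) + C(4,1)·C(9,7) + C(4,2)·C(9,6) = 9 + 144 + 504 = 657.

657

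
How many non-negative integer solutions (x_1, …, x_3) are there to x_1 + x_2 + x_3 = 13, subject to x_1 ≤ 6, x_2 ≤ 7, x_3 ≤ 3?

10

By stars and bars, unrestricted non-negative solutions to x_1+…+x_3 = 13 number C(13+2,2) = 105.
Subtract solutions that violate a single cap (substitute x_i' = x_i − (cap_i+1)): x_1 ≥ 7 gives C(8,2) = 28; x_2 ≥ 8 gives C(7,2) = 21; x_3 ≥ 4 gives C(11,2) = 55. Together 104.
Add back pairs where two caps are both exceeded: 0 + 6 + 3 = 9.
By inclusion–exclusion the count is 105 − 104 + 9 = 10.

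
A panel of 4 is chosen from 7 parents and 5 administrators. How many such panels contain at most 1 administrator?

210

Split by how many administrators are chosen (0 through 1).
Sum: C(5,0)·C(7,4) + C(5,1)·C(7,3) = 35 + 175 = 210.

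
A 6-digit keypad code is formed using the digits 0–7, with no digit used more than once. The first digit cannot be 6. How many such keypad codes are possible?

The first digit has 8−1 = 7 choices (anything except 6).
The remaining 5 digits are filled from the other 7 symbols without repetition: 7 × 6 × 5 × 4 × 3 = 2520.
Total: 7 × 2520 = 17640.

17640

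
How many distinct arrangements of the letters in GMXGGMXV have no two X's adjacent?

1260

There are 8!/(3!·2!·2!) = 1680 arrangements of GMXGGMXV in total.
Arrangements with the X's together: treat XX as one letter, giving (7)!/(3!·2!) = 420.
Subtracting, 1680 − 420 = 1260 arrangements keep the X's apart.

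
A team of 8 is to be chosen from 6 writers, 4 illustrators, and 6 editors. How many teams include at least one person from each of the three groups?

12285

Unrestricted: C(16,8) = 12870 ways to pick any 8 of the 16.
Subtract selections that omit an entire group: no writers → C(10,8) = 45; no illustrators → C(12,8) = 495; no editors → C(10,8) = 45.
Add back selections omitting two groups (i.e. drawn from a single group): C(6,8) + C(4,8) + C(6,8) = 0.
By inclusion–exclusion: 12870 − 585 + 0 = 12285.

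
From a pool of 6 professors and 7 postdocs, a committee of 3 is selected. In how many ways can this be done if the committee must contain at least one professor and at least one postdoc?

231

Total 3-person selections from all 13: C(13,3) = 286.
Selections missing a whole group: no professors → C(7,3) = 35; no postdocs → C(6,3) = 20.
Both groups omitted at once is impossible, so 286 − 55 = 231.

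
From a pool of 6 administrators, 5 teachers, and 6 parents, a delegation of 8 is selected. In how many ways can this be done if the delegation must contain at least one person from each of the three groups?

With no constraint there are C(17,8) = 24310 possible selections.
Selections missing a whole group: no administrators → C(11,8) = 165; no teachers → C(12,8) = 495; no parents → C(11,8) = 165.
Add back selections omitting two groups (i.e. drawn from a single group): C(6,8) + C(5,8) + C(6,8) = 0.
By inclusion–exclusion: 24310 − 825 + 0 = 23485.

23485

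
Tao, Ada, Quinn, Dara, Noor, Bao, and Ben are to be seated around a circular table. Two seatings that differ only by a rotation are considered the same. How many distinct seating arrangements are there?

720

Fix one person's seat to break rotational symmetry; the remaining 6 people can be arranged in (6)! = 720 ways.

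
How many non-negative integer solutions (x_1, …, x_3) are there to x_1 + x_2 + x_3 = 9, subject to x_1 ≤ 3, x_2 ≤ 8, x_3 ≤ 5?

23

By stars and bars, unrestricted non-negative solutions to x_1+…+x_3 = 9 number C(9+2,2) = 55.
Subtract solutions that violate a single cap (substitute x_i' = x_i − (cap_i+1)): x_1 ≥ 4 gives C(7,2) = 21; x_2 ≥ 9 gives C(2,2) = 1; x_3 ≥ 6 gives C(5,2) = 10. Together 32.
No two caps can be exceeded simultaneously, so the pair terms are all 0.
By inclusion–exclusion the count is 55 − 32 + 0 = 23.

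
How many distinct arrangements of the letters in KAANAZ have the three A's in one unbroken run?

24

Treat the 3 copies of A as a single block. The multiset to arrange is then {AAA, K, N, Z}, 4 items in all.
All 4 items are distinct, so there are (4)! = 24 arrangements.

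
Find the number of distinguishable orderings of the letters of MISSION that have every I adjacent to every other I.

Treat the 2 copies of I as a single block. The multiset to arrange is then {II, M, N, O, S, S}, 6 items in all.
That gives (6)!/(2!) = 360 arrangements.

360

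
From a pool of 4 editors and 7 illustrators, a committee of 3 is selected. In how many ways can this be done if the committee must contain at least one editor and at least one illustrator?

Total 3-person selections from all 11: C(11,3) = 165.
Selections missing a whole group: no editors → C(7,3) = 35; no illustrators → C(4,3) = 4.
Both groups omitted at once is impossible, so 165 − 39 = 126.

126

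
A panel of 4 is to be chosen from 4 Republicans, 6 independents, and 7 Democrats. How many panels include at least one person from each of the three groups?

1176

Total 4-person selections from all 17: C(17,4) = 2380.
Selections missing a whole group: no Republicans → C(13,4) = 715; no independents → C(11,4) = 330; no Democrats → C(10,4) = 210.
Add back selections omitting two groups (i.e. drawn from a single group): C(4,4) + C(6,4) + C(7,4) = 51.
By inclusion–exclusion: 2380 − 1255 + 51 = 1176.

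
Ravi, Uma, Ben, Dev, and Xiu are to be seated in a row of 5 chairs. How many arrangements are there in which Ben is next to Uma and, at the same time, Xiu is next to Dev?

24

Treat {Ben,Uma} as one block (2 orders) and {Xiu,Dev} as another (2 orders).
That leaves 3 units to arrange: 2 × 2 × 3! = 4 × 6 = 24.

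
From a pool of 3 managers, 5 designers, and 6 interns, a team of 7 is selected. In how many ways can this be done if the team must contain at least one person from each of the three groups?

3058

Unrestricted: C(14,7) = 3432 ways to pick any 7 of the 14.
Selections missing a whole group: no managers → C(11,7) = 330; no designers → C(9,7) = 36; no interns → C(8,7) = 8.
Add back selections omitting two groups (i.e. drawn from a single group): C(3,7) + C(5,7) + C(6,7) = 0.
By inclusion–exclusion: 3432 − 374 + 0 = 3058.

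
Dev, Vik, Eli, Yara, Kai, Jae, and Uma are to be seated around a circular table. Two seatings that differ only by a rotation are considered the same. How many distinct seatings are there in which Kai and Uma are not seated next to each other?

480

Without the restriction there are (6)! = 720 seatings.
Those with Kai next to Uma: fuse the pair into one unit and seat 6 units around a circle — 2·(5)! = 240.
Subtracting, 720 − 240 = 480.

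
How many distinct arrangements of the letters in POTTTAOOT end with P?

Fix P in the last position and arrange the remaining 8 letters.
Those 8 letters have O appearing 3 times and T appearing 4 times, giving (8)!/(4!·3!) = 280.

280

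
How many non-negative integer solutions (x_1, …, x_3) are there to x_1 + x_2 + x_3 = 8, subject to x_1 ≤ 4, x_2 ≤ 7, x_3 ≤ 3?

19

By stars and bars, unrestricted non-negative solutions to x_1+…+x_3 = 8 number C(8+2,2) = 45.
Subtract solutions that violate a single cap (substitute x_i' = x_i − (cap_i+1)): x_1 ≥ 5 gives C(5,2) = 10; x_2 ≥ 8 gives C(2,2) = 1; x_3 ≥ 4 gives C(6,2) = 15. Together 26.
No two caps can be exceeded simultaneously, so the pair terms are all 0.
By inclusion–exclusion the count is 45 − 26 + 0 = 19.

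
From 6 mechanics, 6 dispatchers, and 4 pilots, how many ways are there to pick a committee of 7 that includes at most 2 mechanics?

Split by how many mechanics are chosen (0 through 2).
Sum: C(6,0)·C(10,7) + C(6,1)·C(10,6) + C(6,2)·C(10,5) = 120 + 1260 + 3780 = 5160.

5160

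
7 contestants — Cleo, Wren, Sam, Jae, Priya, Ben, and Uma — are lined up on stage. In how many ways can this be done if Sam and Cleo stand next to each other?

Place the 5 others and the Sam-Cleo pair as 6 objects in a line; the pair has 2 internal arrangements.
That gives 2 × 6! = 2 × 720 = 1440.

1440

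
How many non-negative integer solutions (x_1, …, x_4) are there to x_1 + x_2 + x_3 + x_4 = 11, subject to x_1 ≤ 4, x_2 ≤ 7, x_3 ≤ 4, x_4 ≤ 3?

Without the upper bounds there are C(14,3) = 364 ways to split 11 among 4 variables.
Subtract solutions that violate a single cap (substitute x_i' = x_i − (cap_i+1)): x_1 ≥ 5 gives C(9,3) = 84; x_2 ≥ 8 gives C(6,3) = 20; x_3 ≥ 5 gives C(9,3) = 84; x_4 ≥ 4 gives C(10,3) = 120. Together 308.
Add back pairs where two caps are both exceeded: 0 + 4 + 10 + 0 + 0 + 10 = 24.
By inclusion–exclusion the count is 364 − 308 + 24 = 80.

80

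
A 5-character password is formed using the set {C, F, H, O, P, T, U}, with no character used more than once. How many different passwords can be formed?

2520

With no repetition, fill the 5 characters in order: 7 choices, then 6, down to 3.
7 × 6 × 5 × 4 × 3 = 2520.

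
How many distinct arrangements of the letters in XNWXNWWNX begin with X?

560

Fix X in the first position and arrange the remaining 8 letters.
Those 8 letters have N appearing 3 times, W appearing 3 times, and X appearing twice, giving (8)!/(3!·3!·2!) = 560.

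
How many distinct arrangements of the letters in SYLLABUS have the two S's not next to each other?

7560

Total arrangements of SYLLABUS: 8!/(2!·2!) = 10080.
Arrangements with the S's together: treat SS as one letter, giving (7)!/(2!) = 2520.
Hence 10080 − 2520 = 7560.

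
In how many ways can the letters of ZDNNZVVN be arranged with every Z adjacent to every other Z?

420

Treat the 2 copies of Z as a single block. The multiset to arrange is then {ZZ, D, N, N, N, V, V}, 7 items in all.
That gives (7)!/(3!·2!) = 420 arrangements.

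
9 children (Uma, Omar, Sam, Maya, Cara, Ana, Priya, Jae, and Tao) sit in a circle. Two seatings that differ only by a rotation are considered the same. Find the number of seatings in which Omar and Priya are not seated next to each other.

All circular seatings of 9 people number (8)! = 40320.
Seatings with Omar beside Priya: treat them as a block with 2 internal orders, giving 2 × (7)! = 10080.
Subtracting, 40320 − 10080 = 30240.

30240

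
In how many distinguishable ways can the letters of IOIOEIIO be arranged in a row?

IOIOEIIO has 8 letters with I appearing 4 times and O appearing 3 times.
So there are 8! / (4!·3!) = 280 distinguishable arrangements.

280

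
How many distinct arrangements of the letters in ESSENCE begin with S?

Fix S in the first position and arrange the remaining 6 letters.
Those 6 letters have E appearing 3 times, giving (6)!/(3!) = 120.

120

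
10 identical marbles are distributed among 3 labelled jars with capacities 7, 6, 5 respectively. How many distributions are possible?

35

By stars and bars, unrestricted non-negative solutions to x_1+…+x_3 = 10 number C(10+2,2) = 66.
Subtract solutions that violate a single cap (substitute x_i' = x_i − (cap_i+1)): x_1 ≥ 8 gives C(4,2) = 6; x_2 ≥ 7 gives C(5,2) = 10; x_3 ≥ 6 gives C(6,2) = 15. Together 31.
No two caps can be exceeded simultaneously, so the pair terms are all 0.
By inclusion–exclusion the count is 66 − 31 + 0 = 35.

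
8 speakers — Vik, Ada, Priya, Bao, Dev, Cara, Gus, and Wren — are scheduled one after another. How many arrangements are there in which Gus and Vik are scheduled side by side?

10080

Place the 6 others and the Gus-Vik pair as 7 objects in a line; the pair has 2 internal arrangements.
So the count is 2·(7)! = 10080.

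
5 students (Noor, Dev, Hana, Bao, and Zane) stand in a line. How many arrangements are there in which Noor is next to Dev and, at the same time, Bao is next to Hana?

24

Treat {Noor,Dev} as one block (2 orders) and {Bao,Hana} as another (2 orders).
That leaves 3 units to arrange: 2 × 2 × 3! = 4 × 6 = 24.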